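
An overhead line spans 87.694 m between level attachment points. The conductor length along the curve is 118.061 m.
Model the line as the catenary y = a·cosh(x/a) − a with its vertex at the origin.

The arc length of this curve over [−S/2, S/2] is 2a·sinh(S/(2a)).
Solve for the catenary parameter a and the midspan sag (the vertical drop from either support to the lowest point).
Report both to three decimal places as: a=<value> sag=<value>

seed: a₀ = √(S³/(24(L−S))) = √(87.694³/(24·30.367)) = 30.419233
iter 1: u=1.441424  f(a)=+3.315e+00  f'(a)=-2.443e+00  a ← 30.419233 − (+3.315e+00/-2.443e+00) = 31.776090
iter 2: u=1.379874  f(a)=+2.347e-01  f'(a)=-2.109e+00  a ← 31.776090 − (+2.347e-01/-2.109e+00) = 31.887410
iter 3: u=1.375057  f(a)=+1.375e-03  f'(a)=-2.084e+00  a ← 31.887410 − (+1.375e-03/-2.084e+00) = 31.888070
iter 4: u=1.375028  f(a)=+4.778e-08  f'(a)=-2.084e+00  a ← 31.888070 − (+4.778e-08/-2.084e+00) = 31.888070
iter 5: u=1.375028  f(a)=+1.421e-14  f'(a)=-2.084e+00  a ← 31.888070 − (+1.421e-14/-2.084e+00) = 31.888070
converged: |Δa| < 1e-12 after 5 iterations
sag = a·(cosh(S/(2a)) − 1) = 31.888070·(cosh(1.375028) − 1) = 35.204768
T_max/T_min = cosh(S/(2a)) = 2.104011

a=31.888 sag=35.205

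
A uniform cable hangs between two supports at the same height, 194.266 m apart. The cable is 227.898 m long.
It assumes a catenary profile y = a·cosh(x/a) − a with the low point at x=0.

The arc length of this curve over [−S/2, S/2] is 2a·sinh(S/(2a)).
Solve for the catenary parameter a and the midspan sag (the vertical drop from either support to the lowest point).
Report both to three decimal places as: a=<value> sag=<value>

a=97.687 sag=52.404

seed: a₀ = √(S³/(24(L−S))) = √(194.266³/(24·33.632)) = 95.304461
iter 1: u=1.019186  f(a)=+1.791e+00  f'(a)=-7.819e-01  a ← 95.304461 − (+1.791e+00/-7.819e-01) = 97.594595
iter 2: u=0.995270  f(a)=+6.657e-02  f'(a)=-7.247e-01  a ← 97.594595 − (+6.657e-02/-7.247e-01) = 97.686457
iter 3: u=0.994334  f(a)=+9.990e-05  f'(a)=-7.225e-01  a ← 97.686457 − (+9.990e-05/-7.225e-01) = 97.686596
iter 4: u=0.994333  f(a)=+2.257e-10  f'(a)=-7.225e-01  a ← 97.686596 − (+2.257e-10/-7.225e-01) = 97.686596
iter 5: u=0.994333  f(a)=-8.527e-14  f'(a)=-7.225e-01  a ← 97.686596 − (-8.527e-14/-7.225e-01) = 97.686596
converged: |Δa| < 1e-12 after 5 iterations
sag = a·(cosh(S/(2a)) − 1) = 97.686596·(cosh(0.994333) − 1) = 52.403529
T_max/T_min = cosh(S/(2a)) = 1.536445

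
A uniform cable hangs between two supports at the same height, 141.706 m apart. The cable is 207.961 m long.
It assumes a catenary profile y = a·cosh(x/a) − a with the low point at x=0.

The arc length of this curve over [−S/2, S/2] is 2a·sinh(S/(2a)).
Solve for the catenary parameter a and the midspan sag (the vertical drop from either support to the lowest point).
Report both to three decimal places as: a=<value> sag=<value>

seed: a₀ = √(S³/(24(L−S))) = √(141.706³/(24·66.255)) = 42.302634
iter 1: u=1.674908  f(a)=+9.939e+00  f'(a)=-4.104e+00  a ← 42.302634 − (+9.939e+00/-4.104e+00) = 44.724418
iter 2: u=1.584213  f(a)=+9.174e-01  f'(a)=-3.378e+00  a ← 44.724418 − (+9.174e-01/-3.378e+00) = 44.995966
iter 3: u=1.574652  f(a)=+9.571e-03  f'(a)=-3.308e+00  a ← 44.995966 − (+9.571e-03/-3.308e+00) = 44.998859
iter 4: u=1.574551  f(a)=+1.066e-06  f'(a)=-3.307e+00  a ← 44.998859 − (+1.066e-06/-3.307e+00) = 44.998859
iter 5: u=1.574551  f(a)=+0.000e+00  f'(a)=-3.307e+00  a ← 44.998859 − (+0.000e+00/-3.307e+00) = 44.998859
converged: |Δa| < 1e-12 after 5 iterations
sag = a·(cosh(S/(2a)) − 1) = 44.998859·(cosh(1.574551) − 1) = 68.300928
T_max/T_min = cosh(S/(2a)) = 2.517837

a=44.999 sag=68.301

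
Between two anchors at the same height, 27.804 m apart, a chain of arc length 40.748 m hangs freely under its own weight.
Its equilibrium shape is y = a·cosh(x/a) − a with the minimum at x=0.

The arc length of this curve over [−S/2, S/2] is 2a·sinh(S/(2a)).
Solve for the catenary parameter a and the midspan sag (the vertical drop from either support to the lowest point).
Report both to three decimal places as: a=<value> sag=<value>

a=8.846 sag=13.365

seed: a₀ = √(S³/(24(L−S))) = √(27.804³/(24·12.944)) = 8.318041
iter 1: u=1.671307  f(a)=+1.933e+00  f'(a)=-4.073e+00  a ← 8.318041 − (+1.933e+00/-4.073e+00) = 8.792589
iter 2: u=1.581104  f(a)=+1.777e-01  f'(a)=-3.355e+00  a ← 8.792589 − (+1.777e-01/-3.355e+00) = 8.845560
iter 3: u=1.571636  f(a)=+1.839e-03  f'(a)=-3.286e+00  a ← 8.845560 − (+1.839e-03/-3.286e+00) = 8.846120
iter 4: u=1.571536  f(a)=+2.015e-07  f'(a)=-3.286e+00  a ← 8.846120 − (+2.015e-07/-3.286e+00) = 8.846120
iter 5: u=1.571536  f(a)=-7.105e-15  f'(a)=-3.286e+00  a ← 8.846120 − (-7.105e-15/-3.286e+00) = 8.846120
converged: |Δa| < 1e-12 after 5 iterations
sag = a·(cosh(S/(2a)) − 1) = 8.846120·(cosh(1.571536) − 1) = 13.365447
T_max/T_min = cosh(S/(2a)) = 2.510882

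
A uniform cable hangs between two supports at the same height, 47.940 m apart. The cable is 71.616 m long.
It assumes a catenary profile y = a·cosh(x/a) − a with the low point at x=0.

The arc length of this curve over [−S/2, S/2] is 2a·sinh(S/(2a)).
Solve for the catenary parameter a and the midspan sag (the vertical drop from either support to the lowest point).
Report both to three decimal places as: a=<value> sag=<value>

a=14.858 sag=23.910

seed: a₀ = √(S³/(24(L−S))) = √(47.940³/(24·23.676)) = 13.924745
iter 1: u=1.721396  f(a)=+3.766e+00  f'(a)=-4.521e+00  a ← 13.924745 − (+3.766e+00/-4.521e+00) = 14.757717
iter 2: u=1.624235  f(a)=+3.644e-01  f'(a)=-3.685e+00  a ← 14.757717 − (+3.644e-01/-3.685e+00) = 14.856599
iter 3: u=1.613424  f(a)=+4.218e-03  f'(a)=-3.600e+00  a ← 14.856599 − (+4.218e-03/-3.600e+00) = 14.857771
iter 4: u=1.613297  f(a)=+5.797e-07  f'(a)=-3.599e+00  a ← 14.857771 − (+5.797e-07/-3.599e+00) = 14.857771
iter 5: u=1.613297  f(a)=+1.421e-14  f'(a)=-3.599e+00  a ← 14.857771 − (+1.421e-14/-3.599e+00) = 14.857771
converged: |Δa| < 1e-12 after 5 iterations
sag = a·(cosh(S/(2a)) − 1) = 14.857771·(cosh(1.613297) − 1) = 23.910337
T_max/T_min = cosh(S/(2a)) = 2.609282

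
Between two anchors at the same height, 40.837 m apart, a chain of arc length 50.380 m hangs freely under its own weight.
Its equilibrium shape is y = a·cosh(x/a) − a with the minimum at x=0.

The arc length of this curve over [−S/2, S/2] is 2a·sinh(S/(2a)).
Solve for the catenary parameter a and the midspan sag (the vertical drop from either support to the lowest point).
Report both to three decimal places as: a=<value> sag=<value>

seed: a₀ = √(S³/(24(L−S))) = √(40.837³/(24·9.543)) = 17.243788
iter 1: u=1.184108  f(a)=+6.918e-01  f'(a)=-1.270e+00  a ← 17.243788 − (+6.918e-01/-1.270e+00) = 17.788506
iter 2: u=1.147848  f(a)=+3.413e-02  f'(a)=-1.147e+00  a ← 17.788506 − (+3.413e-02/-1.147e+00) = 17.818251
iter 3: u=1.145932  f(a)=+9.264e-05  f'(a)=-1.141e+00  a ← 17.818251 − (+9.264e-05/-1.141e+00) = 17.818333
iter 4: u=1.145927  f(a)=+6.865e-10  f'(a)=-1.141e+00  a ← 17.818333 − (+6.865e-10/-1.141e+00) = 17.818333
iter 5: u=1.145927  f(a)=+7.105e-15  f'(a)=-1.141e+00  a ← 17.818333 − (+7.105e-15/-1.141e+00) = 17.818333
converged: |Δa| < 1e-12 after 5 iterations
sag = a·(cosh(S/(2a)) − 1) = 17.818333·(cosh(1.145927) − 1) = 13.036636
T_max/T_min = cosh(S/(2a)) = 1.731642

a=17.818 sag=13.037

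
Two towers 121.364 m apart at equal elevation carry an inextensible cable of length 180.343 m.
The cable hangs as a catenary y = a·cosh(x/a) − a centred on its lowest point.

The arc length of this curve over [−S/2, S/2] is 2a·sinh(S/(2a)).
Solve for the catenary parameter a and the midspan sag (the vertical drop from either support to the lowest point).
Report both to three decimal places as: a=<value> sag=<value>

seed: a₀ = √(S³/(24(L−S))) = √(121.364³/(24·58.979)) = 35.536978
iter 1: u=1.707573  f(a)=+9.220e+00  f'(a)=-4.394e+00  a ← 35.536978 − (+9.220e+00/-4.394e+00) = 37.635582
iter 2: u=1.612357  f(a)=+8.799e-01  f'(a)=-3.592e+00  a ← 37.635582 − (+8.799e-01/-3.592e+00) = 37.880558
iter 3: u=1.601930  f(a)=+9.879e-03  f'(a)=-3.511e+00  a ← 37.880558 − (+9.879e-03/-3.511e+00) = 37.883371
iter 4: u=1.601811  f(a)=+1.276e-06  f'(a)=-3.511e+00  a ← 37.883371 − (+1.276e-06/-3.511e+00) = 37.883371
iter 5: u=1.601811  f(a)=+0.000e+00  f'(a)=-3.511e+00  a ← 37.883371 − (+0.000e+00/-3.511e+00) = 37.883371
converged: |Δa| < 1e-12 after 5 iterations
sag = a·(cosh(S/(2a)) − 1) = 37.883371·(cosh(1.601811) − 1) = 59.922811
T_max/T_min = cosh(S/(2a)) = 2.581771

a=37.883 sag=59.923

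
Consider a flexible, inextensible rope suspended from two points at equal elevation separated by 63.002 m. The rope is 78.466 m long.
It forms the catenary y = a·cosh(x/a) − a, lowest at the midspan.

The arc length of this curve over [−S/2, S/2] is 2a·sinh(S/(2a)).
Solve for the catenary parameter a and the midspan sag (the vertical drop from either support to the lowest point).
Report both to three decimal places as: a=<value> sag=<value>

a=26.864 sag=20.685

seed: a₀ = √(S³/(24(L−S))) = √(63.002³/(24·15.464)) = 25.957626
iter 1: u=1.213555  f(a)=+1.179e+00  f'(a)=-1.376e+00  a ← 25.957626 − (+1.179e+00/-1.376e+00) = 26.814519
iter 2: u=1.174774  f(a)=+6.092e-02  f'(a)=-1.238e+00  a ← 26.814519 − (+6.092e-02/-1.238e+00) = 26.863745
iter 3: u=1.172621  f(a)=+1.821e-04  f'(a)=-1.230e+00  a ← 26.863745 − (+1.821e-04/-1.230e+00) = 26.863893
iter 4: u=1.172615  f(a)=+1.638e-09  f'(a)=-1.230e+00  a ← 26.863893 − (+1.638e-09/-1.230e+00) = 26.863893
iter 5: u=1.172615  f(a)=-1.421e-14  f'(a)=-1.230e+00  a ← 26.863893 − (-1.421e-14/-1.230e+00) = 26.863893
converged: |Δa| < 1e-12 after 5 iterations
sag = a·(cosh(S/(2a)) − 1) = 26.863893·(cosh(1.172615) − 1) = 20.684998
T_max/T_min = cosh(S/(2a)) = 1.769993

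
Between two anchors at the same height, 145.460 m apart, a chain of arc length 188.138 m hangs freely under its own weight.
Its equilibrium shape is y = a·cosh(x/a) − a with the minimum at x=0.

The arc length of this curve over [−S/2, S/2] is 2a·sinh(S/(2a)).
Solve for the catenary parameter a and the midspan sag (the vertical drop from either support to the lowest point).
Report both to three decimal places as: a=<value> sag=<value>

seed: a₀ = √(S³/(24(L−S))) = √(145.460³/(24·42.678)) = 54.816048
iter 1: u=1.326801  f(a)=+3.918e+00  f'(a)=-1.849e+00  a ← 54.816048 − (+3.918e+00/-1.849e+00) = 56.934899
iter 2: u=1.277424  f(a)=+2.386e-01  f'(a)=-1.630e+00  a ← 56.934899 − (+2.386e-01/-1.630e+00) = 57.081285
iter 3: u=1.274148  f(a)=+1.012e-03  f'(a)=-1.616e+00  a ← 57.081285 − (+1.012e-03/-1.616e+00) = 57.081911
iter 4: u=1.274134  f(a)=+1.838e-08  f'(a)=-1.616e+00  a ← 57.081911 − (+1.838e-08/-1.616e+00) = 57.081911
iter 5: u=1.274134  f(a)=+5.684e-14  f'(a)=-1.616e+00  a ← 57.081911 − (+5.684e-14/-1.616e+00) = 57.081911
converged: |Δa| < 1e-12 after 5 iterations
sag = a·(cosh(S/(2a)) − 1) = 57.081911·(cosh(1.274134) − 1) = 52.951363
T_max/T_min = cosh(S/(2a)) = 1.927638

a=57.082 sag=52.951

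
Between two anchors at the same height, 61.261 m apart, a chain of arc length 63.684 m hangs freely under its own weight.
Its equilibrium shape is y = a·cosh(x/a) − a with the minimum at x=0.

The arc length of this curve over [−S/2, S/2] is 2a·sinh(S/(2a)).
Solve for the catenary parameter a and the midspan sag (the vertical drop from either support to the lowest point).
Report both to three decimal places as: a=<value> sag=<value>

seed: a₀ = √(S³/(24(L−S))) = √(61.261³/(24·2.423)) = 62.877287
iter 1: u=0.487147  f(a)=+2.891e-02  f'(a)=-7.892e-02  a ← 62.877287 − (+2.891e-02/-7.892e-02) = 63.243672
iter 2: u=0.484325  f(a)=+2.547e-04  f'(a)=-7.753e-02  a ← 63.243672 − (+2.547e-04/-7.753e-02) = 63.246957
iter 3: u=0.484300  f(a)=+2.015e-08  f'(a)=-7.752e-02  a ← 63.246957 − (+2.015e-08/-7.752e-02) = 63.246957
iter 4: u=0.484300  f(a)=+7.105e-15  f'(a)=-7.752e-02  a ← 63.246957 − (+7.105e-15/-7.752e-02) = 63.246957
converged: |Δa| < 1e-12 after 4 iterations
sag = a·(cosh(S/(2a)) − 1) = 63.246957·(cosh(0.484300) − 1) = 7.563286
T_max/T_min = cosh(S/(2a)) = 1.119583

a=63.247 sag=7.563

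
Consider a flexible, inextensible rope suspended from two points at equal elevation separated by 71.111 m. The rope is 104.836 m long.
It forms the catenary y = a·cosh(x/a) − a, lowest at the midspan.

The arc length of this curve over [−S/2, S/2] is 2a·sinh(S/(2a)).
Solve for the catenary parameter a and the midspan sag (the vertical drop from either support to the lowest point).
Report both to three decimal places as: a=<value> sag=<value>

seed: a₀ = √(S³/(24(L−S))) = √(71.111³/(24·33.725)) = 21.077717
iter 1: u=1.686876  f(a)=+5.137e+00  f'(a)=-4.208e+00  a ← 21.077717 − (+5.137e+00/-4.208e+00) = 22.298322
iter 2: u=1.594537  f(a)=+4.800e-01  f'(a)=-3.455e+00  a ← 22.298322 − (+4.800e-01/-3.455e+00) = 22.437231
iter 3: u=1.584665  f(a)=+5.145e-03  f'(a)=-3.382e+00  a ← 22.437231 − (+5.145e-03/-3.382e+00) = 22.438752
iter 4: u=1.584558  f(a)=+6.052e-07  f'(a)=-3.381e+00  a ← 22.438752 − (+6.052e-07/-3.381e+00) = 22.438752
iter 5: u=1.584558  f(a)=+1.421e-14  f'(a)=-3.381e+00  a ← 22.438752 − (+1.421e-14/-3.381e+00) = 22.438752
converged: |Δa| < 1e-12 after 5 iterations
sag = a·(cosh(S/(2a)) − 1) = 22.438752·(cosh(1.584558) − 1) = 34.580054
T_max/T_min = cosh(S/(2a)) = 2.541086

a=22.439 sag=34.580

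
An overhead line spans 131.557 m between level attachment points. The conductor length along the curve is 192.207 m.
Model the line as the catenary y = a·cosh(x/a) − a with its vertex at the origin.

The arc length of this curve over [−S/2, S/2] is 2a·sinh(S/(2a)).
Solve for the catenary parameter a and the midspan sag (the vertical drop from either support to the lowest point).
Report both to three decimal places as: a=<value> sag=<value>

a=42.039 sag=62.857

seed: a₀ = √(S³/(24(L−S))) = √(131.557³/(24·60.650)) = 39.550312
iter 1: u=1.663160  f(a)=+8.962e+00  f'(a)=-4.004e+00  a ← 39.550312 − (+8.962e+00/-4.004e+00) = 41.788914
iter 2: u=1.574066  f(a)=+8.172e-01  f'(a)=-3.304e+00  a ← 41.788914 − (+8.172e-01/-3.304e+00) = 42.036268
iter 3: u=1.564804  f(a)=+8.301e-03  f'(a)=-3.237e+00  a ← 42.036268 − (+8.301e-03/-3.237e+00) = 42.038832
iter 4: u=1.564708  f(a)=+8.756e-07  f'(a)=-3.236e+00  a ← 42.038832 − (+8.756e-07/-3.236e+00) = 42.038832
iter 5: u=1.564708  f(a)=+2.842e-14  f'(a)=-3.236e+00  a ← 42.038832 − (+2.842e-14/-3.236e+00) = 42.038832
converged: |Δa| < 1e-12 after 5 iterations
sag = a·(cosh(S/(2a)) − 1) = 42.038832·(cosh(1.564708) − 1) = 62.857050
T_max/T_min = cosh(S/(2a)) = 2.495214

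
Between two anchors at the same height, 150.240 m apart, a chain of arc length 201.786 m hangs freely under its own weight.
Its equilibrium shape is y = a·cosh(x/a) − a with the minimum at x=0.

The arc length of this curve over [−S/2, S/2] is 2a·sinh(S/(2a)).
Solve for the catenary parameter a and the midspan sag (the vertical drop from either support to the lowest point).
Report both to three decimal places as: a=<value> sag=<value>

seed: a₀ = √(S³/(24(L−S))) = √(150.240³/(24·51.546)) = 52.357061
iter 1: u=1.434764  f(a)=+5.573e+00  f'(a)=-2.405e+00  a ← 52.357061 − (+5.573e+00/-2.405e+00) = 54.674059
iter 2: u=1.373961  f(a)=+3.913e-01  f'(a)=-2.078e+00  a ← 54.674059 − (+3.913e-01/-2.078e+00) = 54.862332
iter 3: u=1.369245  f(a)=+2.251e-03  f'(a)=-2.055e+00  a ← 54.862332 − (+2.251e-03/-2.055e+00) = 54.863428
iter 4: u=1.369218  f(a)=+7.545e-08  f'(a)=-2.054e+00  a ← 54.863428 − (+7.545e-08/-2.054e+00) = 54.863428
iter 5: u=1.369218  f(a)=+2.842e-14  f'(a)=-2.054e+00  a ← 54.863428 − (+2.842e-14/-2.054e+00) = 54.863428
converged: |Δa| < 1e-12 after 5 iterations
sag = a·(cosh(S/(2a)) − 1) = 54.863428·(cosh(1.369218) − 1) = 59.981655
T_max/T_min = cosh(S/(2a)) = 2.093290

a=54.863 sag=59.982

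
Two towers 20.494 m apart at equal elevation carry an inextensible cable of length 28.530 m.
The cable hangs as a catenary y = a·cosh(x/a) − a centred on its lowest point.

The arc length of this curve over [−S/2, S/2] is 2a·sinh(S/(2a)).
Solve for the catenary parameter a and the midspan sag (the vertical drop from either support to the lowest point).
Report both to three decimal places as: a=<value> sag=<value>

a=7.043 sag=8.866

seed: a₀ = √(S³/(24(L−S))) = √(20.494³/(24·8.036)) = 6.680585
iter 1: u=1.533848  f(a)=+1.000e+00  f'(a)=-3.021e+00  a ← 6.680585 − (+1.000e+00/-3.021e+00) = 7.011560
iter 2: u=1.461444  f(a)=+7.912e-02  f'(a)=-2.561e+00  a ← 7.011560 − (+7.912e-02/-2.561e+00) = 7.042459
iter 3: u=1.455031  f(a)=+5.893e-04  f'(a)=-2.523e+00  a ← 7.042459 − (+5.893e-04/-2.523e+00) = 7.042693
iter 4: u=1.454983  f(a)=+3.323e-08  f'(a)=-2.522e+00  a ← 7.042693 − (+3.323e-08/-2.522e+00) = 7.042693
iter 5: u=1.454983  f(a)=+0.000e+00  f'(a)=-2.522e+00  a ← 7.042693 − (+0.000e+00/-2.522e+00) = 7.042693
converged: |Δa| < 1e-12 after 5 iterations
sag = a·(cosh(S/(2a)) − 1) = 7.042693·(cosh(1.454983) − 1) = 8.866102
T_max/T_min = cosh(S/(2a)) = 2.258908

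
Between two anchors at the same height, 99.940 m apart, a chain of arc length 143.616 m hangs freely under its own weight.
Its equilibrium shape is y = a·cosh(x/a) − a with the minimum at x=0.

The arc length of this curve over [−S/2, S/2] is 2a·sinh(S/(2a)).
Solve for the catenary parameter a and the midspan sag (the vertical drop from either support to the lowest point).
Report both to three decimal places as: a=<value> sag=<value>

a=32.708 sag=46.198

seed: a₀ = √(S³/(24(L−S))) = √(99.940³/(24·43.676)) = 30.859009
iter 1: u=1.619300  f(a)=+6.097e+00  f'(a)=-3.646e+00  a ← 30.859009 − (+6.097e+00/-3.646e+00) = 32.531306
iter 2: u=1.536059  f(a)=+5.307e-01  f'(a)=-3.036e+00  a ← 32.531306 − (+5.307e-01/-3.036e+00) = 32.706080
iter 3: u=1.527850  f(a)=+4.868e-03  f'(a)=-2.981e+00  a ← 32.706080 − (+4.868e-03/-2.981e+00) = 32.707713
iter 4: u=1.527774  f(a)=+4.178e-07  f'(a)=-2.981e+00  a ← 32.707713 − (+4.178e-07/-2.981e+00) = 32.707713
iter 5: u=1.527774  f(a)=+0.000e+00  f'(a)=-2.981e+00  a ← 32.707713 − (+0.000e+00/-2.981e+00) = 32.707713
converged: |Δa| < 1e-12 after 5 iterations
sag = a·(cosh(S/(2a)) − 1) = 32.707713·(cosh(1.527774) − 1) = 46.198455
T_max/T_min = cosh(S/(2a)) = 2.412464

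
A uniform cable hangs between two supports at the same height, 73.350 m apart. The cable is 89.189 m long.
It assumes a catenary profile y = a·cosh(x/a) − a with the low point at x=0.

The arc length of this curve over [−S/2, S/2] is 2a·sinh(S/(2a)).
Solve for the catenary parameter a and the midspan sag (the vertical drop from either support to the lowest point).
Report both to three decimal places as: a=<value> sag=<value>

a=33.216 sag=22.390

seed: a₀ = √(S³/(24(L−S))) = √(73.350³/(24·15.839)) = 32.220381
iter 1: u=1.138255  f(a)=+1.058e+00  f'(a)=-1.117e+00  a ← 32.220381 − (+1.058e+00/-1.117e+00) = 33.168180
iter 2: u=1.105728  f(a)=+4.849e-02  f'(a)=-1.016e+00  a ← 33.168180 − (+4.849e-02/-1.016e+00) = 33.215891
iter 3: u=1.104140  f(a)=+1.126e-04  f'(a)=-1.012e+00  a ← 33.215891 − (+1.126e-04/-1.012e+00) = 33.216002
iter 4: u=1.104136  f(a)=+6.109e-10  f'(a)=-1.012e+00  a ← 33.216002 − (+6.109e-10/-1.012e+00) = 33.216002
iter 5: u=1.104136  f(a)=+2.842e-14  f'(a)=-1.012e+00  a ← 33.216002 − (+2.842e-14/-1.012e+00) = 33.216002
converged: |Δa| < 1e-12 after 5 iterations
sag = a·(cosh(S/(2a)) − 1) = 33.216002·(cosh(1.104136) − 1) = 22.389503
T_max/T_min = cosh(S/(2a)) = 1.674058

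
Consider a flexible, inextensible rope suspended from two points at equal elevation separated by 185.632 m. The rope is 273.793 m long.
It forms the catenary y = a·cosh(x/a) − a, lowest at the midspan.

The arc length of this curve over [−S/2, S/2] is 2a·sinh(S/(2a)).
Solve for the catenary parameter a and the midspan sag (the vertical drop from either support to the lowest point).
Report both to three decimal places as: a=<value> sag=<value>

a=58.539 sag=90.349

seed: a₀ = √(S³/(24(L−S))) = √(185.632³/(24·88.161)) = 54.983881
iter 1: u=1.688058  f(a)=+1.345e+01  f'(a)=-4.219e+00  a ← 54.983881 − (+1.345e+01/-4.219e+00) = 58.171572
iter 2: u=1.595556  f(a)=+1.258e+00  f'(a)=-3.463e+00  a ← 58.171572 − (+1.258e+00/-3.463e+00) = 58.534872
iter 3: u=1.585653  f(a)=+1.352e-02  f'(a)=-3.389e+00  a ← 58.534872 − (+1.352e-02/-3.389e+00) = 58.538862
iter 4: u=1.585545  f(a)=+1.599e-06  f'(a)=-3.388e+00  a ← 58.538862 − (+1.599e-06/-3.388e+00) = 58.538862
iter 5: u=1.585545  f(a)=+1.137e-13  f'(a)=-3.388e+00  a ← 58.538862 − (+1.137e-13/-3.388e+00) = 58.538862
converged: |Δa| < 1e-12 after 5 iterations
sag = a·(cosh(S/(2a)) − 1) = 58.538862·(cosh(1.585545) − 1) = 90.348512
T_max/T_min = cosh(S/(2a)) = 2.543394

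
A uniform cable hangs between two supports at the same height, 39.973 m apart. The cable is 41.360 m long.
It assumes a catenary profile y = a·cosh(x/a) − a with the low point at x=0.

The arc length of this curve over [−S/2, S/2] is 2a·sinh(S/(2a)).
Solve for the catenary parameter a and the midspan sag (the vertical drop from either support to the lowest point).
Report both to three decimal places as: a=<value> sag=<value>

seed: a₀ = √(S³/(24(L−S))) = √(39.973³/(24·1.387)) = 43.803243
iter 1: u=0.456279  f(a)=+1.451e-02  f'(a)=-6.466e-02  a ← 43.803243 − (+1.451e-02/-6.466e-02) = 44.027655
iter 2: u=0.453953  f(a)=+1.123e-04  f'(a)=-6.366e-02  a ← 44.027655 − (+1.123e-04/-6.366e-02) = 44.029418
iter 3: u=0.453935  f(a)=+6.837e-09  f'(a)=-6.365e-02  a ← 44.029418 − (+6.837e-09/-6.365e-02) = 44.029418
iter 4: u=0.453935  f(a)=+0.000e+00  f'(a)=-6.365e-02  a ← 44.029418 − (+0.000e+00/-6.365e-02) = 44.029418
converged: |Δa| < 1e-12 after 4 iterations
sag = a·(cosh(S/(2a)) − 1) = 44.029418·(cosh(0.453935) − 1) = 4.614719
T_max/T_min = cosh(S/(2a)) = 1.104810

a=44.029 sag=4.615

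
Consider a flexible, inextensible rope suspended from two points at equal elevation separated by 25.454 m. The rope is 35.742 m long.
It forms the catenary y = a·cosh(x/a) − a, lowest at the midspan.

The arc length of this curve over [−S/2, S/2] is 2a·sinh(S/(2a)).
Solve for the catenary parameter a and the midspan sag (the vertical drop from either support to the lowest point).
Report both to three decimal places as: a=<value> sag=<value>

a=8.628 sag=11.217

seed: a₀ = √(S³/(24(L−S))) = √(25.454³/(24·10.288)) = 8.172651
iter 1: u=1.557267  f(a)=+1.322e+00  f'(a)=-3.184e+00  a ← 8.172651 − (+1.322e+00/-3.184e+00) = 8.587903
iter 2: u=1.481968  f(a)=+1.074e-01  f'(a)=-2.685e+00  a ← 8.587903 − (+1.074e-01/-2.685e+00) = 8.627911
iter 3: u=1.475096  f(a)=+8.483e-04  f'(a)=-2.643e+00  a ← 8.627911 − (+8.483e-04/-2.643e+00) = 8.628232
iter 4: u=1.475041  f(a)=+5.381e-08  f'(a)=-2.643e+00  a ← 8.628232 − (+5.381e-08/-2.643e+00) = 8.628232
iter 5: u=1.475041  f(a)=-7.105e-15  f'(a)=-2.643e+00  a ← 8.628232 − (-7.105e-15/-2.643e+00) = 8.628232
converged: |Δa| < 1e-12 after 5 iterations
sag = a·(cosh(S/(2a)) − 1) = 8.628232·(cosh(1.475041) − 1) = 11.216642
T_max/T_min = cosh(S/(2a)) = 2.299993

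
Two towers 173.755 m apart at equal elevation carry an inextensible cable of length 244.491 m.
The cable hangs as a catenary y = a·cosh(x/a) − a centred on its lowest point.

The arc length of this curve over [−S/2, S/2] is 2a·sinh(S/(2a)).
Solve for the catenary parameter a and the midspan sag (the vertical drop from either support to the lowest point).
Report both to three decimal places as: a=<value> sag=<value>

seed: a₀ = √(S³/(24(L−S))) = √(173.755³/(24·70.736)) = 55.587878
iter 1: u=1.562886  f(a)=+9.159e+00  f'(a)=-3.223e+00  a ← 55.587878 − (+9.159e+00/-3.223e+00) = 58.429237
iter 2: u=1.486884  f(a)=+7.491e-01  f'(a)=-2.716e+00  a ← 58.429237 − (+7.491e-01/-2.716e+00) = 58.705056
iter 3: u=1.479898  f(a)=+5.997e-03  f'(a)=-2.673e+00  a ← 58.705056 − (+5.997e-03/-2.673e+00) = 58.707300
iter 4: u=1.479842  f(a)=+3.912e-07  f'(a)=-2.672e+00  a ← 58.707300 − (+3.912e-07/-2.672e+00) = 58.707300
iter 5: u=1.479842  f(a)=-2.842e-14  f'(a)=-2.672e+00  a ← 58.707300 − (-2.842e-14/-2.672e+00) = 58.707300
converged: |Δa| < 1e-12 after 5 iterations
sag = a·(cosh(S/(2a)) − 1) = 58.707300·(cosh(1.479842) − 1) = 76.904312
T_max/T_min = cosh(S/(2a)) = 2.309962

a=58.707 sag=76.904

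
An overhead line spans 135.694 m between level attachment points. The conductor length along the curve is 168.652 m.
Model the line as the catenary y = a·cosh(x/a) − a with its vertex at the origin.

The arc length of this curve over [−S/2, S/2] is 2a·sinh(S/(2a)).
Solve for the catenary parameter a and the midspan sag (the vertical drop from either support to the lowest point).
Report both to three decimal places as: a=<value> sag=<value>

seed: a₀ = √(S³/(24(L−S))) = √(135.694³/(24·32.958)) = 56.202408
iter 1: u=1.207190  f(a)=+2.487e+00  f'(a)=-1.353e+00  a ← 56.202408 − (+2.487e+00/-1.353e+00) = 58.040351
iter 2: u=1.168963  f(a)=+1.272e-01  f'(a)=-1.218e+00  a ← 58.040351 − (+1.272e-01/-1.218e+00) = 58.144796
iter 3: u=1.166863  f(a)=+3.724e-04  f'(a)=-1.211e+00  a ← 58.144796 − (+3.724e-04/-1.211e+00) = 58.145103
iter 4: u=1.166857  f(a)=+3.214e-09  f'(a)=-1.211e+00  a ← 58.145103 − (+3.214e-09/-1.211e+00) = 58.145103
iter 5: u=1.166857  f(a)=+2.842e-14  f'(a)=-1.211e+00  a ← 58.145103 − (+2.842e-14/-1.211e+00) = 58.145103
converged: |Δa| < 1e-12 after 5 iterations
sag = a·(cosh(S/(2a)) − 1) = 58.145103·(cosh(1.166857) − 1) = 44.284030
T_max/T_min = cosh(S/(2a)) = 1.761612

a=58.145 sag=44.284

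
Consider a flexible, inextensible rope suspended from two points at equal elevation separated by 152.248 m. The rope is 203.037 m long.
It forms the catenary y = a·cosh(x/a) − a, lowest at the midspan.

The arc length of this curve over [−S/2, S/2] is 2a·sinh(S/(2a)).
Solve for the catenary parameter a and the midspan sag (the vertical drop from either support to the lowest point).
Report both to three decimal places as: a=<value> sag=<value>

seed: a₀ = √(S³/(24(L−S))) = √(152.248³/(24·50.789)) = 53.806773
iter 1: u=1.414766  f(a)=+5.332e+00  f'(a)=-2.294e+00  a ← 53.806773 − (+5.332e+00/-2.294e+00) = 56.131357
iter 2: u=1.356176  f(a)=+3.650e-01  f'(a)=-1.989e+00  a ← 56.131357 − (+3.650e-01/-1.989e+00) = 56.314821
iter 3: u=1.351758  f(a)=+1.988e-03  f'(a)=-1.968e+00  a ← 56.314821 − (+1.988e-03/-1.968e+00) = 56.315831
iter 4: u=1.351734  f(a)=+5.972e-08  f'(a)=-1.968e+00  a ← 56.315831 − (+5.972e-08/-1.968e+00) = 56.315831
iter 5: u=1.351734  f(a)=+2.842e-14  f'(a)=-1.968e+00  a ← 56.315831 − (+2.842e-14/-1.968e+00) = 56.315831
converged: |Δa| < 1e-12 after 5 iterations
sag = a·(cosh(S/(2a)) − 1) = 56.315831·(cosh(1.351734) − 1) = 59.776712
T_max/T_min = cosh(S/(2a)) = 2.061455

a=56.316 sag=59.777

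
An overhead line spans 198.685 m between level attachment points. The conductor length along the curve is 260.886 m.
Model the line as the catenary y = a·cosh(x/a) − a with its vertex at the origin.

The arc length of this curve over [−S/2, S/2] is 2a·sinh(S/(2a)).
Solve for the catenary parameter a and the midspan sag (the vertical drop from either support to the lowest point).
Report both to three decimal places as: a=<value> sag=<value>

seed: a₀ = √(S³/(24(L−S))) = √(198.685³/(24·62.201)) = 72.484194
iter 1: u=1.370540  f(a)=+6.110e+00  f'(a)=-2.061e+00  a ← 72.484194 − (+6.110e+00/-2.061e+00) = 75.448747
iter 2: u=1.316689  f(a)=+3.948e-01  f'(a)=-1.803e+00  a ← 75.448747 − (+3.948e-01/-1.803e+00) = 75.667800
iter 3: u=1.312877  f(a)=+1.901e-03  f'(a)=-1.785e+00  a ← 75.667800 − (+1.901e-03/-1.785e+00) = 75.668865
iter 4: u=1.312858  f(a)=+4.452e-08  f'(a)=-1.785e+00  a ← 75.668865 − (+4.452e-08/-1.785e+00) = 75.668865
iter 5: u=1.312858  f(a)=+0.000e+00  f'(a)=-1.785e+00  a ← 75.668865 − (+0.000e+00/-1.785e+00) = 75.668865
converged: |Δa| < 1e-12 after 5 iterations
sag = a·(cosh(S/(2a)) − 1) = 75.668865·(cosh(1.312858) − 1) = 75.132837
T_max/T_min = cosh(S/(2a)) = 1.992916

a=75.669 sag=75.133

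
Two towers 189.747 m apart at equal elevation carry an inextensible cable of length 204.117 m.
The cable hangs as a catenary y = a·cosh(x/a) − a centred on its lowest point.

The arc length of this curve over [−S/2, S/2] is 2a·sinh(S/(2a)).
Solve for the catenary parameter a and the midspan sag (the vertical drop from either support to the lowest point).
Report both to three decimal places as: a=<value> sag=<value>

a=142.315 sag=32.812

seed: a₀ = √(S³/(24(L−S))) = √(189.747³/(24·14.370)) = 140.743508
iter 1: u=0.674088  f(a)=+3.300e-01  f'(a)=-2.136e-01  a ← 140.743508 − (+3.300e-01/-2.136e-01) = 142.288395
iter 2: u=0.666769  f(a)=+5.513e-03  f'(a)=-2.065e-01  a ← 142.288395 − (+5.513e-03/-2.065e-01) = 142.315085
iter 3: u=0.666644  f(a)=+1.596e-06  f'(a)=-2.064e-01  a ← 142.315085 − (+1.596e-06/-2.064e-01) = 142.315093
iter 4: u=0.666644  f(a)=+1.421e-13  f'(a)=-2.064e-01  a ← 142.315093 − (+1.421e-13/-2.064e-01) = 142.315093
converged: |Δa| < 1e-12 after 4 iterations
sag = a·(cosh(S/(2a)) − 1) = 142.315093·(cosh(0.666644) − 1) = 32.812070
T_max/T_min = cosh(S/(2a)) = 1.230559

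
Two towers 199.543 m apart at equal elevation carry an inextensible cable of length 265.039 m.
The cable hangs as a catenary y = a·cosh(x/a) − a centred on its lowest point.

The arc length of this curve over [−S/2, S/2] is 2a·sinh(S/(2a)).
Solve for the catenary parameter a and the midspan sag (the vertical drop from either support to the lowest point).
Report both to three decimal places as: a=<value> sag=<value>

seed: a₀ = √(S³/(24(L−S))) = √(199.543³/(24·65.496)) = 71.095438
iter 1: u=1.403346  f(a)=+6.760e+00  f'(a)=-2.232e+00  a ← 71.095438 − (+6.760e+00/-2.232e+00) = 74.124442
iter 2: u=1.346000  f(a)=+4.560e-01  f'(a)=-1.940e+00  a ← 74.124442 − (+4.560e-01/-1.940e+00) = 74.359513
iter 3: u=1.341745  f(a)=+2.407e-03  f'(a)=-1.920e+00  a ← 74.359513 − (+2.407e-03/-1.920e+00) = 74.360767
iter 4: u=1.341722  f(a)=+6.785e-08  f'(a)=-1.919e+00  a ← 74.360767 − (+6.785e-08/-1.919e+00) = 74.360767
iter 5: u=1.341722  f(a)=+0.000e+00  f'(a)=-1.919e+00  a ← 74.360767 − (+0.000e+00/-1.919e+00) = 74.360767
converged: |Δa| < 1e-12 after 5 iterations
sag = a·(cosh(S/(2a)) − 1) = 74.360767·(cosh(1.341722) − 1) = 77.596271
T_max/T_min = cosh(S/(2a)) = 2.043511

a=74.361 sag=77.596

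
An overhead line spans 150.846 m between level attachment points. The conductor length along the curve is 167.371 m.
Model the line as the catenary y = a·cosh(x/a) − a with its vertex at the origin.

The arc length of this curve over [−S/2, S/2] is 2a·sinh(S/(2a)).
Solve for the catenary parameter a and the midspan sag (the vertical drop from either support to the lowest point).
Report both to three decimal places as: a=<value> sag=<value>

a=94.522 sag=31.723

seed: a₀ = √(S³/(24(L−S))) = √(150.846³/(24·16.525)) = 93.030283
iter 1: u=0.810736  f(a)=+5.517e-01  f'(a)=-3.792e-01  a ← 93.030283 − (+5.517e-01/-3.792e-01) = 94.485226
iter 2: u=0.798252  f(a)=+1.321e-02  f'(a)=-3.612e-01  a ← 94.485226 − (+1.321e-02/-3.612e-01) = 94.521792
iter 3: u=0.797943  f(a)=+7.983e-06  f'(a)=-3.608e-01  a ← 94.521792 − (+7.983e-06/-3.608e-01) = 94.521814
iter 4: u=0.797943  f(a)=+2.927e-12  f'(a)=-3.608e-01  a ← 94.521814 − (+2.927e-12/-3.608e-01) = 94.521814
converged: |Δa| < 1e-12 after 4 iterations
sag = a·(cosh(S/(2a)) − 1) = 94.521814·(cosh(0.797943) − 1) = 31.722537
T_max/T_min = cosh(S/(2a)) = 1.335611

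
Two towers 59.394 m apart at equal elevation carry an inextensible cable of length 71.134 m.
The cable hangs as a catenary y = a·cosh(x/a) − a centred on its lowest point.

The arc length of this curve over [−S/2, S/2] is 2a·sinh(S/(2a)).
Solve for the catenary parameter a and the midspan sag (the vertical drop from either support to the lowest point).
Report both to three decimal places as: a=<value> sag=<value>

a=28.044 sag=17.249

seed: a₀ = √(S³/(24(L−S))) = √(59.394³/(24·11.740)) = 27.269313
iter 1: u=1.089026  f(a)=+7.162e-01  f'(a)=-9.676e-01  a ← 27.269313 − (+7.162e-01/-9.676e-01) = 28.009463
iter 2: u=1.060249  f(a)=+3.019e-02  f'(a)=-8.876e-01  a ← 28.009463 − (+3.019e-02/-8.876e-01) = 28.043481
iter 3: u=1.058963  f(a)=+5.890e-05  f'(a)=-8.841e-01  a ← 28.043481 − (+5.890e-05/-8.841e-01) = 28.043548
iter 4: u=1.058960  f(a)=+2.251e-10  f'(a)=-8.841e-01  a ← 28.043548 − (+2.251e-10/-8.841e-01) = 28.043548
iter 5: u=1.058960  f(a)=+0.000e+00  f'(a)=-8.841e-01  a ← 28.043548 − (+0.000e+00/-8.841e-01) = 28.043548
converged: |Δa| < 1e-12 after 5 iterations
sag = a·(cosh(S/(2a)) − 1) = 28.043548·(cosh(1.058960) − 1) = 17.249410
T_max/T_min = cosh(S/(2a)) = 1.615094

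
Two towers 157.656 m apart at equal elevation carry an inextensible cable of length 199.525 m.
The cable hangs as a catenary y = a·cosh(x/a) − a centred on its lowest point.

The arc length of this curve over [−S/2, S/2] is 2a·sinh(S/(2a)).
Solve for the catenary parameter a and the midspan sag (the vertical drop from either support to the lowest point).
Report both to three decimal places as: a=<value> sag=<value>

seed: a₀ = √(S³/(24(L−S))) = √(157.656³/(24·41.869)) = 62.447325
iter 1: u=1.262312  f(a)=+3.465e+00  f'(a)=-1.567e+00  a ← 62.447325 − (+3.465e+00/-1.567e+00) = 64.658476
iter 2: u=1.219144  f(a)=+1.926e-01  f'(a)=-1.397e+00  a ← 64.658476 − (+1.926e-01/-1.397e+00) = 64.796271
iter 3: u=1.216551  f(a)=+6.720e-04  f'(a)=-1.388e+00  a ← 64.796271 − (+6.720e-04/-1.388e+00) = 64.796755
iter 4: u=1.216542  f(a)=+8.246e-09  f'(a)=-1.388e+00  a ← 64.796755 − (+8.246e-09/-1.388e+00) = 64.796755
iter 5: u=1.216542  f(a)=+0.000e+00  f'(a)=-1.388e+00  a ← 64.796755 − (+0.000e+00/-1.388e+00) = 64.796755
converged: |Δa| < 1e-12 after 5 iterations
sag = a·(cosh(S/(2a)) − 1) = 64.796755·(cosh(1.216542) − 1) = 54.161960
T_max/T_min = cosh(S/(2a)) = 1.835875

a=64.797 sag=54.162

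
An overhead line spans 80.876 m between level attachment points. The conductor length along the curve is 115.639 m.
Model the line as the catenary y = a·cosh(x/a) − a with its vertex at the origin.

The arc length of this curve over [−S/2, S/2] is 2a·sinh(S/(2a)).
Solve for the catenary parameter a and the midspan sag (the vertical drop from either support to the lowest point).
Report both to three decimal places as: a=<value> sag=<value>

a=26.666 sag=37.006

seed: a₀ = √(S³/(24(L−S))) = √(80.876³/(24·34.763)) = 25.180552
iter 1: u=1.605922  f(a)=+4.768e+00  f'(a)=-3.542e+00  a ← 25.180552 − (+4.768e+00/-3.542e+00) = 26.526689
iter 2: u=1.524427  f(a)=+4.090e-01  f'(a)=-2.958e+00  a ← 26.526689 − (+4.090e-01/-2.958e+00) = 26.664966
iter 3: u=1.516522  f(a)=+3.634e-03  f'(a)=-2.906e+00  a ← 26.664966 − (+3.634e-03/-2.906e+00) = 26.666217
iter 4: u=1.516451  f(a)=+2.926e-07  f'(a)=-2.905e+00  a ← 26.666217 − (+2.926e-07/-2.905e+00) = 26.666217
iter 5: u=1.516451  f(a)=-2.842e-14  f'(a)=-2.905e+00  a ← 26.666217 − (-2.842e-14/-2.905e+00) = 26.666217
converged: |Δa| < 1e-12 after 5 iterations
sag = a·(cosh(S/(2a)) − 1) = 26.666217·(cosh(1.516451) − 1) = 37.006240
T_max/T_min = cosh(S/(2a)) = 2.387757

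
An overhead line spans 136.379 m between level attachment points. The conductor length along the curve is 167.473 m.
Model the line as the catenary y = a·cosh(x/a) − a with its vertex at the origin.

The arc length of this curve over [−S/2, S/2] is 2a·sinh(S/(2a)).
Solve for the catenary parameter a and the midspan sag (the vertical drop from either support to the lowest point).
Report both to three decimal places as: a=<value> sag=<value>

seed: a₀ = √(S³/(24(L−S))) = √(136.379³/(24·31.094)) = 58.301179
iter 1: u=1.169608  f(a)=+2.197e+00  f'(a)=-1.220e+00  a ← 58.301179 − (+2.197e+00/-1.220e+00) = 60.102481
iter 2: u=1.134554  f(a)=+1.060e-01  f'(a)=-1.105e+00  a ← 60.102481 − (+1.060e-01/-1.105e+00) = 60.198378
iter 3: u=1.132746  f(a)=+2.739e-04  f'(a)=-1.099e+00  a ← 60.198378 − (+2.739e-04/-1.099e+00) = 60.198627
iter 4: u=1.132742  f(a)=+1.842e-09  f'(a)=-1.099e+00  a ← 60.198627 − (+1.842e-09/-1.099e+00) = 60.198627
iter 5: u=1.132742  f(a)=+2.842e-14  f'(a)=-1.099e+00  a ← 60.198627 − (+2.842e-14/-1.099e+00) = 60.198627
converged: |Δa| < 1e-12 after 5 iterations
sag = a·(cosh(S/(2a)) − 1) = 60.198627·(cosh(1.132742) − 1) = 42.930787
T_max/T_min = cosh(S/(2a)) = 1.713152

a=60.199 sag=42.931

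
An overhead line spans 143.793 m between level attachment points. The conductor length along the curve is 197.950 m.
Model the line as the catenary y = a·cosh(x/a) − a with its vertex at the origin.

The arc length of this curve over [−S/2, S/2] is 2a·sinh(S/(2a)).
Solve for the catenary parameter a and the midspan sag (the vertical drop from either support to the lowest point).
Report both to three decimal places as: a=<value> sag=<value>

seed: a₀ = √(S³/(24(L−S))) = √(143.793³/(24·54.157)) = 47.827061
iter 1: u=1.503260  f(a)=+6.459e+00  f'(a)=-2.820e+00  a ← 47.827061 − (+6.459e+00/-2.820e+00) = 50.117836
iter 2: u=1.434549  f(a)=+4.930e-01  f'(a)=-2.404e+00  a ← 50.117836 − (+4.930e-01/-2.404e+00) = 50.322921
iter 3: u=1.428703  f(a)=+3.398e-03  f'(a)=-2.371e+00  a ← 50.322921 − (+3.398e-03/-2.371e+00) = 50.324354
iter 4: u=1.428662  f(a)=+1.638e-07  f'(a)=-2.371e+00  a ← 50.324354 − (+1.638e-07/-2.371e+00) = 50.324354
iter 5: u=1.428662  f(a)=+0.000e+00  f'(a)=-2.371e+00  a ← 50.324354 − (+0.000e+00/-2.371e+00) = 50.324354
converged: |Δa| < 1e-12 after 5 iterations
sag = a·(cosh(S/(2a)) − 1) = 50.324354·(cosh(1.428662) − 1) = 60.709835
T_max/T_min = cosh(S/(2a)) = 2.206371

a=50.324 sag=60.710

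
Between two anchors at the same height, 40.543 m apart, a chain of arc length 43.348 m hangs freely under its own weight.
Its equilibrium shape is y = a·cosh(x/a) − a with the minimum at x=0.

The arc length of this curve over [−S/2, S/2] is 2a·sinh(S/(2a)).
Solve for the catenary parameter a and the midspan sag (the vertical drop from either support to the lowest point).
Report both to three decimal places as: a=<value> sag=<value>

a=31.785 sag=6.686

seed: a₀ = √(S³/(24(L−S))) = √(40.543³/(24·2.805)) = 31.463119
iter 1: u=0.644294  f(a)=+5.880e-02  f'(a)=-1.858e-01  a ← 31.463119 − (+5.880e-02/-1.858e-01) = 31.779553
iter 2: u=0.637879  f(a)=+8.988e-04  f'(a)=-1.802e-01  a ← 31.779553 − (+8.988e-04/-1.802e-01) = 31.784542
iter 3: u=0.637779  f(a)=+2.173e-07  f'(a)=-1.801e-01  a ← 31.784542 − (+2.173e-07/-1.801e-01) = 31.784543
iter 4: u=0.637779  f(a)=+1.421e-14  f'(a)=-1.801e-01  a ← 31.784543 − (+1.421e-14/-1.801e-01) = 31.784543
converged: |Δa| < 1e-12 after 4 iterations
sag = a·(cosh(S/(2a)) − 1) = 31.784543·(cosh(0.637779) − 1) = 6.686478
T_max/T_min = cosh(S/(2a)) = 1.210369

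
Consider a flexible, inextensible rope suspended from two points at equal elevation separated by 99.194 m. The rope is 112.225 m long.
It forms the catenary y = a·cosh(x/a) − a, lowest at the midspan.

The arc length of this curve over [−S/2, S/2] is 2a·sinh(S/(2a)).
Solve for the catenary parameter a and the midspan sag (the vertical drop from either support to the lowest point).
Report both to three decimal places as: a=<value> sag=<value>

a=56.933 sag=23.004

seed: a₀ = √(S³/(24(L−S))) = √(99.194³/(24·13.031)) = 55.864204
iter 1: u=0.887814  f(a)=+5.233e-01  f'(a)=-5.043e-01  a ← 55.864204 − (+5.233e-01/-5.043e-01) = 56.901793
iter 2: u=0.871625  f(a)=+1.494e-02  f'(a)=-4.759e-01  a ← 56.901793 − (+1.494e-02/-4.759e-01) = 56.933174
iter 3: u=0.871144  f(a)=+1.296e-05  f'(a)=-4.751e-01  a ← 56.933174 − (+1.296e-05/-4.751e-01) = 56.933201
iter 4: u=0.871144  f(a)=+9.777e-12  f'(a)=-4.751e-01  a ← 56.933201 − (+9.777e-12/-4.751e-01) = 56.933201
converged: |Δa| < 1e-12 after 4 iterations
sag = a·(cosh(S/(2a)) − 1) = 56.933201·(cosh(0.871144) − 1) = 23.004287
T_max/T_min = cosh(S/(2a)) = 1.404058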